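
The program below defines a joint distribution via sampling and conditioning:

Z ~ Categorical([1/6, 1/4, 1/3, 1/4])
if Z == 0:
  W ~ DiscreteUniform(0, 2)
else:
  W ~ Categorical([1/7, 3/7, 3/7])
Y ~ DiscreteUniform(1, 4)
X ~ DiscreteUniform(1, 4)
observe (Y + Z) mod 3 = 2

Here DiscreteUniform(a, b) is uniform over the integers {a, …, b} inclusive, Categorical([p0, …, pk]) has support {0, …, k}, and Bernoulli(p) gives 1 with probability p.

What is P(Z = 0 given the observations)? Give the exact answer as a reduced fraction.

Enumerate traces; 60 have nonzero weight after conditioning:
  (Z=0, W=0, Y=2, X=1) weight 1/288
  (Z=0, W=0, Y=2, X=2) weight 1/288
  (Z=0, W=0, Y=2, X=3) weight 1/288
  (Z=0, W=0, Y=2, X=4) weight 1/288
  (Z=0, W=1, Y=2, X=1) weight 1/288
  (Z=0, W=1, Y=2, X=2) weight 1/288
  (Z=0, W=1, Y=2, X=3) weight 1/288
  (Z=0, W=1, Y=2, X=4) weight 1/288
  (Z=1, W=0, Y=1, X=1) weight 1/448
  (Z=2, W=0, Y=3, X=1) weight 1/336
  … 50 more
Group by Z:
  weight(Z=0) = 1/24
  weight(Z=1) = 1/8
  weight(Z=2) = 1/12
  weight(Z=3) = 1/16
Total weight = 1/24 + 1/8 + 1/12 + 1/16 = 5/16
P(Z=0 | obs) = 1/24 / 5/16 = 2/15
P(Z=1 | obs) = 1/8 / 5/16 = 2/5
P(Z=2 | obs) = 1/12 / 5/16 = 4/15
P(Z=3 | obs) = 1/16 / 5/16 = 1/5

P(Z = 0 | obs) = 2/15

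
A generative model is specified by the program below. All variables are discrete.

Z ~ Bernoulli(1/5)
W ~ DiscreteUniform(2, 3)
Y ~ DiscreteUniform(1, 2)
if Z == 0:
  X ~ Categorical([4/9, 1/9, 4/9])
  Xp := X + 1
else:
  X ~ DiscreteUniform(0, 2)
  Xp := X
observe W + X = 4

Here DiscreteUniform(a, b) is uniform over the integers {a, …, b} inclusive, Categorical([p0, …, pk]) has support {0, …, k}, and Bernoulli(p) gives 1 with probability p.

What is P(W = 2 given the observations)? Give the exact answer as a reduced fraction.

Enumerate traces; 8 have nonzero weight after conditioning:
  (Z=0, W=2, Y=1, X=2) weight 4/45
  (Z=0, W=2, Y=2, X=2) weight 4/45
  (Z=0, W=3, Y=1, X=1) weight 1/45
  (Z=0, W=3, Y=2, X=1) weight 1/45
  (Z=1, W=2, Y=1, X=2) weight 1/60
  (Z=1, W=2, Y=2, X=2) weight 1/60
  (Z=1, W=3, Y=1, X=1) weight 1/60
  (Z=1, W=3, Y=2, X=1) weight 1/60
Group by W:
  weight(W=2) = 19/90
  weight(W=3) = 7/90
Total weight = 19/90 + 7/90 = 13/45
P(W=2 | obs) = 19/90 / 13/45 = 19/26
P(W=3 | obs) = 7/90 / 13/45 = 7/26

P(W = 2 | obs) = 19/26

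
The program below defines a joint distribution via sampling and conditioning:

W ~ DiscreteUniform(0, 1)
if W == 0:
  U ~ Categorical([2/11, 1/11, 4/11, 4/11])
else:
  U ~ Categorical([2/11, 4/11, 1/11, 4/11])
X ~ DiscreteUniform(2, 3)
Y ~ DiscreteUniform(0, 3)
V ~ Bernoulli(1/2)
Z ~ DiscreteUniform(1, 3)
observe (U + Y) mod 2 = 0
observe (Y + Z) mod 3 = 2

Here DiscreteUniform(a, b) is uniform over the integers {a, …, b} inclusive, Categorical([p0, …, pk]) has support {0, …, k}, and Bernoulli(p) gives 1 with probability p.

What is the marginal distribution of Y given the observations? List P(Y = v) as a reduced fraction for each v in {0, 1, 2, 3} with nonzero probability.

P(Y=0) = 9/44, P(Y=1) = 13/44, P(Y=2) = 9/44, P(Y=3) = 13/44

Enumerate traces; 64 have nonzero weight after conditioning:
  (W=0, U=0, X=2, Y=0, V=0, Z=2) weight 1/528
  (W=0, U=0, X=2, Y=0, V=1, Z=2) weight 1/528
  (W=0, U=0, X=2, Y=2, V=0, Z=3) weight 1/528
  (W=0, U=0, X=2, Y=2, V=1, Z=3) weight 1/528
  (W=0, U=0, X=3, Y=0, V=0, Z=2) weight 1/528
  (W=0, U=0, X=3, Y=0, V=1, Z=2) weight 1/528
  (W=0, U=0, X=3, Y=2, V=0, Z=3) weight 1/528
  (W=0, U=0, X=3, Y=2, V=1, Z=3) weight 1/528
  (W=0, U=1, X=2, Y=1, V=0, Z=1) weight 1/1056
  (W=0, U=1, X=2, Y=3, V=0, Z=2) weight 1/1056
  … 54 more
Group by Y:
  weight(Y=0) = 3/88
  weight(Y=1) = 13/264
  weight(Y=2) = 3/88
  weight(Y=3) = 13/264
Total weight = 3/88 + 13/264 + 3/88 + 13/264 = 1/6
P(Y=0 | obs) = 3/88 / 1/6 = 9/44
P(Y=1 | obs) = 13/264 / 1/6 = 13/44
P(Y=2 | obs) = 3/88 / 1/6 = 9/44
P(Y=3 | obs) = 13/264 / 1/6 = 13/44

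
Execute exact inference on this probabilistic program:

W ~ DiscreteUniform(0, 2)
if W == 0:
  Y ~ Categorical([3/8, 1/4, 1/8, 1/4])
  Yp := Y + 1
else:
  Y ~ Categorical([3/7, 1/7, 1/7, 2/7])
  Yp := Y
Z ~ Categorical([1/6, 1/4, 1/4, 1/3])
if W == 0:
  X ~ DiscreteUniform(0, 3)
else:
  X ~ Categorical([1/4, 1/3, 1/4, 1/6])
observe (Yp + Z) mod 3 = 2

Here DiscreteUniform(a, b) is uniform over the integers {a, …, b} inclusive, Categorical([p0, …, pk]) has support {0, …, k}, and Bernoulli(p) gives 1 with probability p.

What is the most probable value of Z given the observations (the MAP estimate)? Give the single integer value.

argmax_v P(Z = v | obs) = 2

Enumerate traces; 60 have nonzero weight after conditioning:
  (W=0, Y=0, Z=1, X=0) weight 1/128
  (W=0, Y=0, Z=1, X=1) weight 1/128
  (W=0, Y=0, Z=1, X=2) weight 1/128
  (W=0, Y=0, Z=1, X=3) weight 1/128
  (W=0, Y=1, Z=0, X=0) weight 1/288
  (W=0, Y=1, Z=0, X=1) weight 1/288
  (W=0, Y=1, Z=0, X=2) weight 1/288
  (W=0, Y=1, Z=0, X=3) weight 1/288
  (W=0, Y=1, Z=3, X=0) weight 1/144
  (W=0, Y=2, Z=2, X=0) weight 1/384
  … 50 more
Group by Z:
  weight(Z=0) = 5/168
  weight(Z=1) = 17/224
  weight(Z=2) = 29/224
  weight(Z=3) = 5/84
Total weight = 5/168 + 17/224 + 29/224 + 5/84 = 33/112
P(Z=0 | obs) = 5/168 / 33/112 = 10/99
P(Z=1 | obs) = 17/224 / 33/112 = 17/66
P(Z=2 | obs) = 29/224 / 33/112 = 29/66
P(Z=3 | obs) = 5/84 / 33/112 = 20/99
argmax = 2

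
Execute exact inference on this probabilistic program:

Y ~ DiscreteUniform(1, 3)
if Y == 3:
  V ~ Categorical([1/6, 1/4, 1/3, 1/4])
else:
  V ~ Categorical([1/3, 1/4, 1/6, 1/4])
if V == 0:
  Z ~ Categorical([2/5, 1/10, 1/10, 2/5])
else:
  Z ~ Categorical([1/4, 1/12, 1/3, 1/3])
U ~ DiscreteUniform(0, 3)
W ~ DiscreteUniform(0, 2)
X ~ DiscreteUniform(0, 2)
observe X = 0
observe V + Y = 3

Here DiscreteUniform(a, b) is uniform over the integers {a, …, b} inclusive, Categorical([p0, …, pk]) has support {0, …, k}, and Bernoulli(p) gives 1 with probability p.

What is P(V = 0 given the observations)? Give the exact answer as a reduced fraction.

Enumerate traces; 144 have nonzero weight after conditioning:
  (Y=1, V=2, Z=0, U=0, W=0, X=0) weight 1/2592
  (Y=1, V=2, Z=0, U=0, W=1, X=0) weight 1/2592
  (Y=1, V=2, Z=0, U=0, W=2, X=0) weight 1/2592
  (Y=1, V=2, Z=0, U=1, W=0, X=0) weight 1/2592
  (Y=1, V=2, Z=0, U=1, W=1, X=0) weight 1/2592
  (Y=1, V=2, Z=0, U=1, W=2, X=0) weight 1/2592
  (Y=1, V=2, Z=0, U=2, W=0, X=0) weight 1/2592
  (Y=1, V=2, Z=0, U=2, W=1, X=0) weight 1/2592
  (Y=2, V=1, Z=0, U=0, W=0, X=0) weight 1/1728
  (Y=3, V=0, Z=0, U=0, W=0, X=0) weight 1/1620
  … 134 more
Group by V:
  weight(V=0) = 1/54
  weight(V=1) = 1/36
  weight(V=2) = 1/54
Total weight = 1/54 + 1/36 + 1/54 = 7/108
P(V=0 | obs) = 1/54 / 7/108 = 2/7
P(V=1 | obs) = 1/36 / 7/108 = 3/7
P(V=2 | obs) = 1/54 / 7/108 = 2/7

P(V = 0 | obs) = 2/7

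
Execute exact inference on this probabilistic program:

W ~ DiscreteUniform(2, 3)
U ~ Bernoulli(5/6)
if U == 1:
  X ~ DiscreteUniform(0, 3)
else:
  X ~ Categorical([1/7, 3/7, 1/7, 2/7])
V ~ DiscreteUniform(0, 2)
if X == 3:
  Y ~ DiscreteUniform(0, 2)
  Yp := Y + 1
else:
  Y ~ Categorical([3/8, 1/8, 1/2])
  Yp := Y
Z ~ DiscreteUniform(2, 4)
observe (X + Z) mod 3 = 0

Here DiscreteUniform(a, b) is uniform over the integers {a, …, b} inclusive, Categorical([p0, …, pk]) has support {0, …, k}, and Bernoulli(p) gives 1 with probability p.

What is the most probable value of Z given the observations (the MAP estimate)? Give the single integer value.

argmax_v P(Z = v | obs) = 3

Enumerate traces; 144 have nonzero weight after conditioning:
  (W=2, U=0, X=0, V=0, Y=0, Z=3) weight 1/2016
  (W=2, U=0, X=0, V=0, Y=1, Z=3) weight 1/6048
  (W=2, U=0, X=0, V=0, Y=2, Z=3) weight 1/1512
  (W=2, U=0, X=0, V=1, Y=0, Z=3) weight 1/2016
  (W=2, U=0, X=0, V=1, Y=1, Z=3) weight 1/6048
  (W=2, U=0, X=0, V=1, Y=2, Z=3) weight 1/1512
  (W=2, U=0, X=0, V=2, Y=0, Z=3) weight 1/2016
  (W=2, U=0, X=0, V=2, Y=1, Z=3) weight 1/6048
  (W=2, U=0, X=1, V=0, Y=0, Z=2) weight 1/672
  (W=2, U=0, X=2, V=0, Y=0, Z=4) weight 1/2016
  … 134 more
Group by Z:
  weight(Z=2) = 47/504
  weight(Z=3) = 41/252
  weight(Z=4) = 13/168
Total weight = 47/504 + 41/252 + 13/168 = 1/3
P(Z=2 | obs) = 47/504 / 1/3 = 47/168
P(Z=3 | obs) = 41/252 / 1/3 = 41/84
P(Z=4 | obs) = 13/168 / 1/3 = 13/56
argmax = 3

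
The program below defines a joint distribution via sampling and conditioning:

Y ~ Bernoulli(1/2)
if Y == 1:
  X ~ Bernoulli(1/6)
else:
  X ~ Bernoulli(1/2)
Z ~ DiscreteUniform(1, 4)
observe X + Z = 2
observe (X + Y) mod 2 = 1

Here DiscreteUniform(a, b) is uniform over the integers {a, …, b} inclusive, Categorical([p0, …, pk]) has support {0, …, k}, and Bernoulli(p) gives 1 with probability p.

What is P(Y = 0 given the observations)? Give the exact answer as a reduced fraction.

P(Y = 0 | obs) = 3/8

Enumerate traces; 2 have nonzero weight after conditioning:
  (Y=0, X=1, Z=1) weight 1/16
  (Y=1, X=0, Z=2) weight 5/48
Group by Y:
  weight(Y=0) = 1/16
  weight(Y=1) = 5/48
Total weight = 1/16 + 5/48 = 1/6
P(Y=0 | obs) = 1/16 / 1/6 = 3/8
P(Y=1 | obs) = 5/48 / 1/6 = 5/8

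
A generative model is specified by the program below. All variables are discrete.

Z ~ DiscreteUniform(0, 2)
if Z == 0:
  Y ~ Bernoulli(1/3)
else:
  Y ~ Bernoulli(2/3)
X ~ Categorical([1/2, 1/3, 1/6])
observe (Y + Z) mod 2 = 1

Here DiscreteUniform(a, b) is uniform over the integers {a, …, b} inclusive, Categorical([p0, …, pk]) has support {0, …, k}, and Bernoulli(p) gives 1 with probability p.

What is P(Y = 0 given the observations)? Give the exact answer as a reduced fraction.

Enumerate traces; 9 have nonzero weight after conditioning:
  (Z=0, Y=1, X=0) weight 1/18
  (Z=0, Y=1, X=1) weight 1/27
  (Z=0, Y=1, X=2) weight 1/54
  (Z=1, Y=0, X=0) weight 1/18
  (Z=1, Y=0, X=1) weight 1/27
  (Z=1, Y=0, X=2) weight 1/54
  (Z=2, Y=1, X=0) weight 1/9
  (Z=2, Y=1, X=1) weight 2/27
  … 1 more
Group by Y:
  weight(Y=0) = 1/9
  weight(Y=1) = 1/3
Total weight = 1/9 + 1/3 = 4/9
P(Y=0 | obs) = 1/9 / 4/9 = 1/4
P(Y=1 | obs) = 1/3 / 4/9 = 3/4

P(Y = 0 | obs) = 1/4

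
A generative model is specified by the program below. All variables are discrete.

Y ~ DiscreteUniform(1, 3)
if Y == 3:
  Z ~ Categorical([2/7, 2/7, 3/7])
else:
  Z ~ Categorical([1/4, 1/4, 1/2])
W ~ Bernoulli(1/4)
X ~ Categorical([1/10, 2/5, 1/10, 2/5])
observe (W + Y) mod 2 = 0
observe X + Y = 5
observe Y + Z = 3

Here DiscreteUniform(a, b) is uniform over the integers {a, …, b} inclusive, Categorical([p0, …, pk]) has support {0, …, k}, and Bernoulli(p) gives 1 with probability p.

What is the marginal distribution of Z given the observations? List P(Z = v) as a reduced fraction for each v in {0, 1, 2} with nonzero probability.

P(Z=0) = 2/23, P(Z=1) = 21/23

Enumerate traces; 2 have nonzero weight after conditioning:
  (Y=2, Z=1, W=0, X=3) weight 1/40
  (Y=3, Z=0, W=1, X=2) weight 1/420
Group by Z:
  weight(Z=0) = 1/420
  weight(Z=1) = 1/40
Total weight = 1/420 + 1/40 = 23/840
P(Z=0 | obs) = 1/420 / 23/840 = 2/23
P(Z=1 | obs) = 1/40 / 23/840 = 21/23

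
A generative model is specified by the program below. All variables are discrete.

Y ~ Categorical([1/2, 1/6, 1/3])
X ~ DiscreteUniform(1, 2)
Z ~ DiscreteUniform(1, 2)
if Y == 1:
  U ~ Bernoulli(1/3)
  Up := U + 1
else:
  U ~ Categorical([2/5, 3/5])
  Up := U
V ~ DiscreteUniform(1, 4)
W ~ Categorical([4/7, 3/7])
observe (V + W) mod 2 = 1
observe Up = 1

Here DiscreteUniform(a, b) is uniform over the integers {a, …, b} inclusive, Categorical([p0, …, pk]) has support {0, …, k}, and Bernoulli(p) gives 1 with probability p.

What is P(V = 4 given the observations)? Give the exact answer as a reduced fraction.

Enumerate traces; 48 have nonzero weight after conditioning:
  (Y=0, X=1, Z=1, U=1, V=1, W=0) weight 3/280
  (Y=0, X=1, Z=1, U=1, V=2, W=1) weight 9/1120
  (Y=0, X=1, Z=1, U=1, V=3, W=0) weight 3/280
  (Y=0, X=1, Z=1, U=1, V=4, W=1) weight 9/1120
  (Y=0, X=1, Z=2, U=1, V=1, W=0) weight 3/280
  (Y=0, X=1, Z=2, U=1, V=2, W=1) weight 9/1120
  (Y=0, X=1, Z=2, U=1, V=3, W=0) weight 3/280
  (Y=0, X=1, Z=2, U=1, V=4, W=1) weight 9/1120
  … 40 more
Group by V:
  weight(V=1) = 11/126
  weight(V=2) = 11/168
  weight(V=3) = 11/126
  weight(V=4) = 11/168
Total weight = 11/126 + 11/168 + 11/126 + 11/168 = 11/36
P(V=1 | obs) = 11/126 / 11/36 = 2/7
P(V=2 | obs) = 11/168 / 11/36 = 3/14
P(V=3 | obs) = 11/126 / 11/36 = 2/7
P(V=4 | obs) = 11/168 / 11/36 = 3/14

P(V = 4 | obs) = 3/14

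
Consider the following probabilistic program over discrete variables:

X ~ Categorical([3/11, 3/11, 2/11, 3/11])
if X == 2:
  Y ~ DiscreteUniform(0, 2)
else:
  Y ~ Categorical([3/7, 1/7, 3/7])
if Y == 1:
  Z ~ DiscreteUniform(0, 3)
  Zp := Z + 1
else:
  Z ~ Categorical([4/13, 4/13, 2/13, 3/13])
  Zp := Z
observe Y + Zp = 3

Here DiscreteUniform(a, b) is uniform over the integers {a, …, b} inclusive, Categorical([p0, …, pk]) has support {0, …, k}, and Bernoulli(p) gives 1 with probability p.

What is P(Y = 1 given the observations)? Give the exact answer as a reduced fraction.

P(Y = 1 | obs) = 533/3193

Enumerate traces; 12 have nonzero weight after conditioning:
  (X=0, Y=0, Z=3) weight 27/1001
  (X=0, Y=1, Z=1) weight 3/308
  (X=0, Y=2, Z=1) weight 36/1001
  (X=1, Y=0, Z=3) weight 27/1001
  (X=1, Y=1, Z=1) weight 3/308
  (X=1, Y=2, Z=1) weight 36/1001
  (X=2, Y=0, Z=3) weight 2/143
  (X=2, Y=1, Z=1) weight 1/66
  … 4 more
Group by Y:
  weight(Y=0) = 95/1001
  weight(Y=1) = 41/924
  weight(Y=2) = 380/3003
Total weight = 95/1001 + 41/924 + 380/3003 = 3193/12012
P(Y=0 | obs) = 95/1001 / 3193/12012 = 1140/3193
P(Y=1 | obs) = 41/924 / 3193/12012 = 533/3193
P(Y=2 | obs) = 380/3003 / 3193/12012 = 1520/3193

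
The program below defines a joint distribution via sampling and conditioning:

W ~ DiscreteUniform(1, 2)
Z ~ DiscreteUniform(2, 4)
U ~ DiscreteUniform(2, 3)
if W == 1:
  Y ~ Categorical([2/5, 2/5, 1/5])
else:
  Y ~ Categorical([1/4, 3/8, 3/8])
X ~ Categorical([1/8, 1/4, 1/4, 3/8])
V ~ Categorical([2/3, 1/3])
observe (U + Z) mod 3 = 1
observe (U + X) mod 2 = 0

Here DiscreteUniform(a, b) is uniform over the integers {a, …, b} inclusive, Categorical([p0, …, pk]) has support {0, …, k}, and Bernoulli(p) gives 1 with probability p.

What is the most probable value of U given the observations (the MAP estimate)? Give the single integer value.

argmax_v P(U = v | obs) = 3

Enumerate traces; 48 have nonzero weight after conditioning:
  (W=1, Z=2, U=2, Y=0, X=0, V=0) weight 1/360
  (W=1, Z=2, U=2, Y=0, X=0, V=1) weight 1/720
  (W=1, Z=2, U=2, Y=0, X=2, V=0) weight 1/180
  (W=1, Z=2, U=2, Y=0, X=2, V=1) weight 1/360
  (W=1, Z=2, U=2, Y=1, X=0, V=0) weight 1/360
  (W=1, Z=2, U=2, Y=1, X=0, V=1) weight 1/720
  (W=1, Z=2, U=2, Y=1, X=2, V=0) weight 1/180
  (W=1, Z=2, U=2, Y=1, X=2, V=1) weight 1/360
  (W=1, Z=4, U=3, Y=0, X=1, V=0) weight 1/180
  … 39 more
Group by U:
  weight(U=2) = 1/16
  weight(U=3) = 5/48
Total weight = 1/16 + 5/48 = 1/6
P(U=2 | obs) = 1/16 / 1/6 = 3/8
P(U=3 | obs) = 5/48 / 1/6 = 5/8
argmax = 3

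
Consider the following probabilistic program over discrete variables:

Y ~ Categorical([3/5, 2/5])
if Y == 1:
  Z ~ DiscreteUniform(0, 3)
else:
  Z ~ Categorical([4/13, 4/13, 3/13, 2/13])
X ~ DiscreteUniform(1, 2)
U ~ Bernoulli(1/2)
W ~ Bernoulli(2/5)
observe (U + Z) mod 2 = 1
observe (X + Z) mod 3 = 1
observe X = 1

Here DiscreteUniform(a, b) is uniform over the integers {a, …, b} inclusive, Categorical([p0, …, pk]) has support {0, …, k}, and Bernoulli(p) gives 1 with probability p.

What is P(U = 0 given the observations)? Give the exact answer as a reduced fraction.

Enumerate traces; 8 have nonzero weight after conditioning:
  (Y=0, Z=0, X=1, U=1, W=0) weight 9/325
  (Y=0, Z=0, X=1, U=1, W=1) weight 6/325
  (Y=0, Z=3, X=1, U=0, W=0) weight 9/650
  (Y=0, Z=3, X=1, U=0, W=1) weight 3/325
  (Y=1, Z=0, X=1, U=1, W=0) weight 3/200
  (Y=1, Z=0, X=1, U=1, W=1) weight 1/100
  (Y=1, Z=3, X=1, U=0, W=0) weight 3/200
  (Y=1, Z=3, X=1, U=0, W=1) weight 1/100
Group by U:
  weight(U=0) = 5/104
  weight(U=1) = 37/520
Total weight = 5/104 + 37/520 = 31/260
P(U=0 | obs) = 5/104 / 31/260 = 25/62
P(U=1 | obs) = 37/520 / 31/260 = 37/62

P(U = 0 | obs) = 25/62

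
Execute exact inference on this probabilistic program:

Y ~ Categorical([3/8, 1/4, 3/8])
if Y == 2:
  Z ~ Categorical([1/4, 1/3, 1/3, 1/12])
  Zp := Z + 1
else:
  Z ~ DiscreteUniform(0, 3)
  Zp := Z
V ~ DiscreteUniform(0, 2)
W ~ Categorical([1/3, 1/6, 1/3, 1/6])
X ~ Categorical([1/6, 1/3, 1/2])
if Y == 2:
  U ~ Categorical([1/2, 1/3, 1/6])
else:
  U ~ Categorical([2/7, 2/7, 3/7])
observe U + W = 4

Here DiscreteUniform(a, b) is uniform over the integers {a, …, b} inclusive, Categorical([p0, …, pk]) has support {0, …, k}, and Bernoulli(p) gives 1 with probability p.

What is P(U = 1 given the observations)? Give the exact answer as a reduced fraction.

Enumerate traces; 216 have nonzero weight after conditioning:
  (Y=0, Z=0, V=0, W=2, X=0, U=2) weight 1/1344
  (Y=0, Z=0, V=0, W=2, X=1, U=2) weight 1/672
  (Y=0, Z=0, V=0, W=2, X=2, U=2) weight 1/448
  (Y=0, Z=0, V=0, W=3, X=0, U=1) weight 1/4032
  (Y=0, Z=0, V=0, W=3, X=1, U=1) weight 1/2016
  (Y=0, Z=0, V=0, W=3, X=2, U=1) weight 1/1344
  (Y=0, Z=0, V=1, W=2, X=0, U=2) weight 1/1344
  (Y=0, Z=0, V=1, W=2, X=1, U=2) weight 1/672
  … 208 more
Group by U:
  weight(U=1) = 17/336
  weight(U=2) = 37/336
Total weight = 17/336 + 37/336 = 9/56
P(U=1 | obs) = 17/336 / 9/56 = 17/54
P(U=2 | obs) = 37/336 / 9/56 = 37/54

P(U = 1 | obs) = 17/54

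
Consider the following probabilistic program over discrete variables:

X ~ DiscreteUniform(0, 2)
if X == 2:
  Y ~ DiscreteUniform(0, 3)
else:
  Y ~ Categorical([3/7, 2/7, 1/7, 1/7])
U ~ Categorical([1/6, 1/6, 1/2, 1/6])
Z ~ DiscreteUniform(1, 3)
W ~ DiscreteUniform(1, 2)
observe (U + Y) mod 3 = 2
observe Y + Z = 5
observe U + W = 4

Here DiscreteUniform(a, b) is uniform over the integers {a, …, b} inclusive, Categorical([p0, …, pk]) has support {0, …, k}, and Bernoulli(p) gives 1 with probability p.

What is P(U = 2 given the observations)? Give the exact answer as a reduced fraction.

P(U = 2 | obs) = 3/4

Enumerate traces; 6 have nonzero weight after conditioning:
  (X=0, Y=2, U=3, Z=3, W=1) weight 1/756
  (X=0, Y=3, U=2, Z=2, W=2) weight 1/252
  (X=1, Y=2, U=3, Z=3, W=1) weight 1/756
  (X=1, Y=3, U=2, Z=2, W=2) weight 1/252
  (X=2, Y=2, U=3, Z=3, W=1) weight 1/432
  (X=2, Y=3, U=2, Z=2, W=2) weight 1/144
Group by U:
  weight(U=2) = 5/336
  weight(U=3) = 5/1008
Total weight = 5/336 + 5/1008 = 5/252
P(U=2 | obs) = 5/336 / 5/252 = 3/4
P(U=3 | obs) = 5/1008 / 5/252 = 1/4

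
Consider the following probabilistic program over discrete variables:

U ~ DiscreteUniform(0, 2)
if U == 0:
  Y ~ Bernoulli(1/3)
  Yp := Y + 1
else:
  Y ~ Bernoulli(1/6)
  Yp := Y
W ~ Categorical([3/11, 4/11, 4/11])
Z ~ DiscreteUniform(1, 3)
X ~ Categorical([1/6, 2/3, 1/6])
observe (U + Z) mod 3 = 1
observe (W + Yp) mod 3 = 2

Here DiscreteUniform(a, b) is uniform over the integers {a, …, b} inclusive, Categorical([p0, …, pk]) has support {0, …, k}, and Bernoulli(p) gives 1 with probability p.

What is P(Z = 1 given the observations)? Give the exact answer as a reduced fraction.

Enumerate traces; 18 have nonzero weight after conditioning:
  (U=0, Y=0, W=1, Z=1, X=0) weight 4/891
  (U=0, Y=0, W=1, Z=1, X=1) weight 16/891
  (U=0, Y=0, W=1, Z=1, X=2) weight 4/891
  (U=0, Y=1, W=0, Z=1, X=0) weight 1/594
  (U=0, Y=1, W=0, Z=1, X=1) weight 2/297
  (U=0, Y=1, W=0, Z=1, X=2) weight 1/594
  (U=1, Y=0, W=2, Z=3, X=0) weight 5/891
  (U=1, Y=0, W=2, Z=3, X=1) weight 20/891
  (U=2, Y=0, W=2, Z=2, X=0) weight 5/891
  … 9 more
Group by Z:
  weight(Z=1) = 1/27
  weight(Z=2) = 4/99
  weight(Z=3) = 4/99
Total weight = 1/27 + 4/99 + 4/99 = 35/297
P(Z=1 | obs) = 1/27 / 35/297 = 11/35
P(Z=2 | obs) = 4/99 / 35/297 = 12/35
P(Z=3 | obs) = 4/99 / 35/297 = 12/35

P(Z = 1 | obs) = 11/35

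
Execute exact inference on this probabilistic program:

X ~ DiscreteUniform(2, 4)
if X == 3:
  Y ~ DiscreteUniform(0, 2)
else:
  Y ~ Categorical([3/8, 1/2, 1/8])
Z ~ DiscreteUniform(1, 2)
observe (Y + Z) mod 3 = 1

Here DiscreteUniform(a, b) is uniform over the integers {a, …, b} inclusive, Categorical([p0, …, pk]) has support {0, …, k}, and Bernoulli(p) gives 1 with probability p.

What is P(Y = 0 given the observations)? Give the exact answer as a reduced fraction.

P(Y = 0 | obs) = 13/20

Enumerate traces; 6 have nonzero weight after conditioning:
  (X=2, Y=0, Z=1) weight 1/16
  (X=2, Y=2, Z=2) weight 1/48
  (X=3, Y=0, Z=1) weight 1/18
  (X=3, Y=2, Z=2) weight 1/18
  (X=4, Y=0, Z=1) weight 1/16
  (X=4, Y=2, Z=2) weight 1/48
Group by Y:
  weight(Y=0) = 13/72
  weight(Y=2) = 7/72
Total weight = 13/72 + 7/72 = 5/18
P(Y=0 | obs) = 13/72 / 5/18 = 13/20
P(Y=2 | obs) = 7/72 / 5/18 = 7/20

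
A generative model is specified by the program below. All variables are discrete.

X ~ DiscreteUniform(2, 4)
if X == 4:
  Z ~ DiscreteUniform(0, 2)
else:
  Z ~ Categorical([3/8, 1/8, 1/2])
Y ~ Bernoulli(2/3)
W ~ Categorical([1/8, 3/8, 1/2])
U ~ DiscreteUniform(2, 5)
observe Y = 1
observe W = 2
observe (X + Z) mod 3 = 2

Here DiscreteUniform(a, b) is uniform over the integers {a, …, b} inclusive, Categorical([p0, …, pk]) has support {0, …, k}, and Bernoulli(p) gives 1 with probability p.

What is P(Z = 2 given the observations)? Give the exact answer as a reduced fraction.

Enumerate traces; 12 have nonzero weight after conditioning:
  (X=2, Z=0, Y=1, W=2, U=2) weight 1/96
  (X=2, Z=0, Y=1, W=2, U=3) weight 1/96
  (X=2, Z=0, Y=1, W=2, U=4) weight 1/96
  (X=2, Z=0, Y=1, W=2, U=5) weight 1/96
  (X=3, Z=2, Y=1, W=2, U=2) weight 1/72
  (X=3, Z=2, Y=1, W=2, U=3) weight 1/72
  (X=3, Z=2, Y=1, W=2, U=4) weight 1/72
  (X=3, Z=2, Y=1, W=2, U=5) weight 1/72
  (X=4, Z=1, Y=1, W=2, U=2) weight 1/108
  … 3 more
Group by Z:
  weight(Z=0) = 1/24
  weight(Z=1) = 1/27
  weight(Z=2) = 1/18
Total weight = 1/24 + 1/27 + 1/18 = 29/216
P(Z=0 | obs) = 1/24 / 29/216 = 9/29
P(Z=1 | obs) = 1/27 / 29/216 = 8/29
P(Z=2 | obs) = 1/18 / 29/216 = 12/29

P(Z = 2 | obs) = 12/29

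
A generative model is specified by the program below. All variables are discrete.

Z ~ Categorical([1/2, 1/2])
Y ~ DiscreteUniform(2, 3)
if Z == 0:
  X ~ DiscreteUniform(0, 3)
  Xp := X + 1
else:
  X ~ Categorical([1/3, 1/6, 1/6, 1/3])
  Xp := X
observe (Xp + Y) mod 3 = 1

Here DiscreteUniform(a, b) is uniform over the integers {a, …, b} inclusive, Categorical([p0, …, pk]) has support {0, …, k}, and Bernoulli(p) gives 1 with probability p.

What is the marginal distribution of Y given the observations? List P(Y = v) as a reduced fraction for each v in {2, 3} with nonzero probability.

P(Y=2) = 5/13, P(Y=3) = 8/13

Enumerate traces; 5 have nonzero weight after conditioning:
  (Z=0, Y=2, X=1) weight 1/16
  (Z=0, Y=3, X=0) weight 1/16
  (Z=0, Y=3, X=3) weight 1/16
  (Z=1, Y=2, X=2) weight 1/24
  (Z=1, Y=3, X=1) weight 1/24
Group by Y:
  weight(Y=2) = 5/48
  weight(Y=3) = 1/6
Total weight = 5/48 + 1/6 = 13/48
P(Y=2 | obs) = 5/48 / 13/48 = 5/13
P(Y=3 | obs) = 1/6 / 13/48 = 8/13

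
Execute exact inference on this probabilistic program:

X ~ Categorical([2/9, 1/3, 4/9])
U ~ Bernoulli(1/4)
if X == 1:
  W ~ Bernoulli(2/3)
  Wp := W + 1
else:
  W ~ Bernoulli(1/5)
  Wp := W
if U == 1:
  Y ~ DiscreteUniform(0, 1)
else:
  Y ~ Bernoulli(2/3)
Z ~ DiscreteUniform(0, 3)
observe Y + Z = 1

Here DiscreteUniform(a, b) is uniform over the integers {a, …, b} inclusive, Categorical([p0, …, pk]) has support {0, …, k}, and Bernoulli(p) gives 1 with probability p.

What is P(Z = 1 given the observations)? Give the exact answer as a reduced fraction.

Enumerate traces; 24 have nonzero weight after conditioning:
  (X=0, U=0, W=0, Y=0, Z=1) weight 1/90
  (X=0, U=0, W=0, Y=1, Z=0) weight 1/45
  (X=0, U=0, W=1, Y=0, Z=1) weight 1/360
  (X=0, U=0, W=1, Y=1, Z=0) weight 1/180
  (X=0, U=1, W=0, Y=0, Z=1) weight 1/180
  (X=0, U=1, W=0, Y=1, Z=0) weight 1/180
  (X=0, U=1, W=1, Y=0, Z=1) weight 1/720
  (X=0, U=1, W=1, Y=1, Z=0) weight 1/720
  … 16 more
Group by Z:
  weight(Z=0) = 5/32
  weight(Z=1) = 3/32
Total weight = 5/32 + 3/32 = 1/4
P(Z=0 | obs) = 5/32 / 1/4 = 5/8
P(Z=1 | obs) = 3/32 / 1/4 = 3/8

P(Z = 1 | obs) = 3/8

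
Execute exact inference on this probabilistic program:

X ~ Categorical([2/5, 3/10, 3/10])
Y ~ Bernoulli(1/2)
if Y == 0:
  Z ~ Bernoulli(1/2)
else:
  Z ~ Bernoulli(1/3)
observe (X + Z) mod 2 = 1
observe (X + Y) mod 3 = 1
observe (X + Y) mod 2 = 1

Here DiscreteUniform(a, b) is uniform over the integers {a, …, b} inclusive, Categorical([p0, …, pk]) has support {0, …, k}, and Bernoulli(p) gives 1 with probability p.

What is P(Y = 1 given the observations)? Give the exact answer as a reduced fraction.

P(Y = 1 | obs) = 8/17

Enumerate traces; 2 have nonzero weight after conditioning:
  (X=0, Y=1, Z=1) weight 1/15
  (X=1, Y=0, Z=0) weight 3/40
Group by Y:
  weight(Y=0) = 3/40
  weight(Y=1) = 1/15
Total weight = 3/40 + 1/15 = 17/120
P(Y=0 | obs) = 3/40 / 17/120 = 9/17
P(Y=1 | obs) = 1/15 / 17/120 = 8/17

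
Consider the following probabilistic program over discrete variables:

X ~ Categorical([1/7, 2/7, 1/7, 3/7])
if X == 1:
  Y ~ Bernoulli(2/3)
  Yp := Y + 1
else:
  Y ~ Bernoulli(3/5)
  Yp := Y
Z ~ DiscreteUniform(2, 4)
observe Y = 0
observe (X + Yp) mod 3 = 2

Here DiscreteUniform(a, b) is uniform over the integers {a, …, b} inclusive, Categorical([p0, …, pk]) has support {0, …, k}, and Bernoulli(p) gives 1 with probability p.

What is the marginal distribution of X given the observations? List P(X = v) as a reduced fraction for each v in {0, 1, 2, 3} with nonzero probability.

Enumerate traces; 6 have nonzero weight after conditioning:
  (X=1, Y=0, Z=2) weight 2/63
  (X=1, Y=0, Z=3) weight 2/63
  (X=1, Y=0, Z=4) weight 2/63
  (X=2, Y=0, Z=2) weight 2/105
  (X=2, Y=0, Z=3) weight 2/105
  (X=2, Y=0, Z=4) weight 2/105
Group by X:
  weight(X=1) = 2/21
  weight(X=2) = 2/35
Total weight = 2/21 + 2/35 = 16/105
P(X=1 | obs) = 2/21 / 16/105 = 5/8
P(X=2 | obs) = 2/35 / 16/105 = 3/8

P(X=1) = 5/8, P(X=2) = 3/8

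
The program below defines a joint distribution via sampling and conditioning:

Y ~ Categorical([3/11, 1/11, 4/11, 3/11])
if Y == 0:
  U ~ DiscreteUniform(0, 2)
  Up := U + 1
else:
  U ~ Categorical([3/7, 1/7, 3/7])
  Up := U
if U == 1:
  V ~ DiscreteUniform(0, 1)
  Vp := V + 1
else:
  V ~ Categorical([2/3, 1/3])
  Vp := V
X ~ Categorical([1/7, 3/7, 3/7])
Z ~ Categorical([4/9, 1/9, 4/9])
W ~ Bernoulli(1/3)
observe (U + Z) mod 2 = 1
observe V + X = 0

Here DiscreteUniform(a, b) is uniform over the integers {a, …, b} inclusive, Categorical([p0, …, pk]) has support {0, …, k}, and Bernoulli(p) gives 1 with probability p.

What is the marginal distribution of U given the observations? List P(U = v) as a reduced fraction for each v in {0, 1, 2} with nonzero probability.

Enumerate traces; 32 have nonzero weight after conditioning:
  (Y=0, U=0, V=0, X=0, Z=1, W=0) weight 4/6237
  (Y=0, U=0, V=0, X=0, Z=1, W=1) weight 2/6237
  (Y=0, U=1, V=0, X=0, Z=0, W=0) weight 4/2079
  (Y=0, U=1, V=0, X=0, Z=0, W=1) weight 2/2079
  (Y=0, U=1, V=0, X=0, Z=2, W=0) weight 4/2079
  (Y=0, U=1, V=0, X=0, Z=2, W=1) weight 2/2079
  (Y=0, U=2, V=0, X=0, Z=1, W=0) weight 4/6237
  (Y=0, U=2, V=0, X=0, Z=1, W=1) weight 2/6237
  … 24 more
Group by U:
  weight(U=0) = 62/14553
  weight(U=1) = 20/1617
  weight(U=2) = 62/14553
Total weight = 62/14553 + 20/1617 + 62/14553 = 304/14553
P(U=0 | obs) = 62/14553 / 304/14553 = 31/152
P(U=1 | obs) = 20/1617 / 304/14553 = 45/76
P(U=2 | obs) = 62/14553 / 304/14553 = 31/152

P(U=0) = 31/152, P(U=1) = 45/76, P(U=2) = 31/152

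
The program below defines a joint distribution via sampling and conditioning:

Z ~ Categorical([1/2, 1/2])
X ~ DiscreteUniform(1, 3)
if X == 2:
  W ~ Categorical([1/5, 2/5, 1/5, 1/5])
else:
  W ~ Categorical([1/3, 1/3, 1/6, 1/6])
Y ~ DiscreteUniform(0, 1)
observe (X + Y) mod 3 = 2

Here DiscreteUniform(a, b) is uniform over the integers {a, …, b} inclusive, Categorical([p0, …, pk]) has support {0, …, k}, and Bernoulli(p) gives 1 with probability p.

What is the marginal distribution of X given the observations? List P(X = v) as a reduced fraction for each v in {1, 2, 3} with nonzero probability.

P(X=1) = 1/2, P(X=2) = 1/2

Enumerate traces; 16 have nonzero weight after conditioning:
  (Z=0, X=1, W=0, Y=1) weight 1/36
  (Z=0, X=1, W=1, Y=1) weight 1/36
  (Z=0, X=1, W=2, Y=1) weight 1/72
  (Z=0, X=1, W=3, Y=1) weight 1/72
  (Z=0, X=2, W=0, Y=0) weight 1/60
  (Z=0, X=2, W=1, Y=0) weight 1/30
  (Z=0, X=2, W=2, Y=0) weight 1/60
  (Z=0, X=2, W=3, Y=0) weight 1/60
  … 8 more
Group by X:
  weight(X=1) = 1/6
  weight(X=2) = 1/6
Total weight = 1/6 + 1/6 = 1/3
P(X=1 | obs) = 1/6 / 1/3 = 1/2
P(X=2 | obs) = 1/6 / 1/3 = 1/2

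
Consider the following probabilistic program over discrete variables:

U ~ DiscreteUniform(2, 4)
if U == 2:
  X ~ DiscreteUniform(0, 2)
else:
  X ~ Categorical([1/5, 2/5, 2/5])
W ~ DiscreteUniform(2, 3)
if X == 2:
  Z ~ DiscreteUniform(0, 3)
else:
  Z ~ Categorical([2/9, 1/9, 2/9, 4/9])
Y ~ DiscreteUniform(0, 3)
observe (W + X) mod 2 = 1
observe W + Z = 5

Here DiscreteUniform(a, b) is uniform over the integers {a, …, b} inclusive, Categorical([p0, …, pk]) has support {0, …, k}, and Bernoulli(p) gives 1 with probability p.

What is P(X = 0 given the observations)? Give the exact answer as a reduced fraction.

Enumerate traces; 36 have nonzero weight after conditioning:
  (U=2, X=0, W=3, Z=2, Y=0) weight 1/324
  (U=2, X=0, W=3, Z=2, Y=1) weight 1/324
  (U=2, X=0, W=3, Z=2, Y=2) weight 1/324
  (U=2, X=0, W=3, Z=2, Y=3) weight 1/324
  (U=2, X=1, W=2, Z=3, Y=0) weight 1/162
  (U=2, X=1, W=2, Z=3, Y=1) weight 1/162
  (U=2, X=1, W=2, Z=3, Y=2) weight 1/162
  (U=2, X=1, W=2, Z=3, Y=3) weight 1/162
  (U=2, X=2, W=3, Z=2, Y=0) weight 1/288
  … 27 more
Group by X:
  weight(X=0) = 11/405
  weight(X=1) = 34/405
  weight(X=2) = 17/360
Total weight = 11/405 + 34/405 + 17/360 = 19/120
P(X=0 | obs) = 11/405 / 19/120 = 88/513
P(X=1 | obs) = 34/405 / 19/120 = 272/513
P(X=2 | obs) = 17/360 / 19/120 = 17/57

P(X = 0 | obs) = 88/513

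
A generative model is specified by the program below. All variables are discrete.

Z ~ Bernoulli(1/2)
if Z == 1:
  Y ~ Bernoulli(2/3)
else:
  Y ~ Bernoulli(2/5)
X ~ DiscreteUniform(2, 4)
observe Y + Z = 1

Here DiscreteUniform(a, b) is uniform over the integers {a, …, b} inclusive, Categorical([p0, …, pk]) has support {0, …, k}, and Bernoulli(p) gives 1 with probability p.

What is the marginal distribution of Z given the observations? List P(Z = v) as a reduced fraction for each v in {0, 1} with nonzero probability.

P(Z=0) = 6/11, P(Z=1) = 5/11

Enumerate traces; 6 have nonzero weight after conditioning:
  (Z=0, Y=1, X=2) weight 1/15
  (Z=0, Y=1, X=3) weight 1/15
  (Z=0, Y=1, X=4) weight 1/15
  (Z=1, Y=0, X=2) weight 1/18
  (Z=1, Y=0, X=3) weight 1/18
  (Z=1, Y=0, X=4) weight 1/18
Group by Z:
  weight(Z=0) = 1/5
  weight(Z=1) = 1/6
Total weight = 1/5 + 1/6 = 11/30
P(Z=0 | obs) = 1/5 / 11/30 = 6/11
P(Z=1 | obs) = 1/6 / 11/30 = 5/11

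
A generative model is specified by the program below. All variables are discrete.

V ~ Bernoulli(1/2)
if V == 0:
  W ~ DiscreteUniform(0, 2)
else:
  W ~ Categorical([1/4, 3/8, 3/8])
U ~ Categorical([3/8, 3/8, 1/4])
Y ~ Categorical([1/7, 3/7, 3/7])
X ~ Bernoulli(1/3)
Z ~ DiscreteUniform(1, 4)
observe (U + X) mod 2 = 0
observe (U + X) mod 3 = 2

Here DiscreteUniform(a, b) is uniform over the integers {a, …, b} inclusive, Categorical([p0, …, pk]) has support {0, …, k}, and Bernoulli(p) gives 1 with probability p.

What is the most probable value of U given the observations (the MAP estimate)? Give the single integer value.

Enumerate traces; 144 have nonzero weight after conditioning:
  (V=0, W=0, U=1, Y=0, X=1, Z=1) weight 1/1344
  (V=0, W=0, U=1, Y=0, X=1, Z=2) weight 1/1344
  (V=0, W=0, U=1, Y=0, X=1, Z=3) weight 1/1344
  (V=0, W=0, U=1, Y=0, X=1, Z=4) weight 1/1344
  (V=0, W=0, U=1, Y=1, X=1, Z=1) weight 1/448
  (V=0, W=0, U=1, Y=1, X=1, Z=2) weight 1/448
  (V=0, W=0, U=1, Y=1, X=1, Z=3) weight 1/448
  (V=0, W=0, U=1, Y=1, X=1, Z=4) weight 1/448
  (V=0, W=0, U=2, Y=0, X=0, Z=1) weight 1/1008
  … 135 more
Group by U:
  weight(U=1) = 1/8
  weight(U=2) = 1/6
Total weight = 1/8 + 1/6 = 7/24
P(U=1 | obs) = 1/8 / 7/24 = 3/7
P(U=2 | obs) = 1/6 / 7/24 = 4/7
argmax = 2

argmax_v P(U = v | obs) = 2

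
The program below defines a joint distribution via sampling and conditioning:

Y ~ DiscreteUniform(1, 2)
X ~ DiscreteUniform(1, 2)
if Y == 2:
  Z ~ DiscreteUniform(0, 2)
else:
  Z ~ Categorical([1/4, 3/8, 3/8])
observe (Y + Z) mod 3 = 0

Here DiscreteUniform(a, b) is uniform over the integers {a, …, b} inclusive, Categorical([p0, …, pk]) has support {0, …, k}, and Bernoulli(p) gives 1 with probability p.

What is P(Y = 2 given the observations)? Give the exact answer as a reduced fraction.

Enumerate traces; 4 have nonzero weight after conditioning:
  (Y=1, X=1, Z=2) weight 3/32
  (Y=1, X=2, Z=2) weight 3/32
  (Y=2, X=1, Z=1) weight 1/12
  (Y=2, X=2, Z=1) weight 1/12
Group by Y:
  weight(Y=1) = 3/16
  weight(Y=2) = 1/6
Total weight = 3/16 + 1/6 = 17/48
P(Y=1 | obs) = 3/16 / 17/48 = 9/17
P(Y=2 | obs) = 1/6 / 17/48 = 8/17

P(Y = 2 | obs) = 8/17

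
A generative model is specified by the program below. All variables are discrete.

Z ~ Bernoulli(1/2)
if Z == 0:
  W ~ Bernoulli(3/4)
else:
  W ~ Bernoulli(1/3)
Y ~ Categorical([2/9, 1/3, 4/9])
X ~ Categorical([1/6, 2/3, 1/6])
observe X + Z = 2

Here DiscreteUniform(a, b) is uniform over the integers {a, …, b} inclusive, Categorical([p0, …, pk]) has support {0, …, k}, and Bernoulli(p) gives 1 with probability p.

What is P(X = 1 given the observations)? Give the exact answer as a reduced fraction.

P(X = 1 | obs) = 4/5

Enumerate traces; 12 have nonzero weight after conditioning:
  (Z=0, W=0, Y=0, X=2) weight 1/216
  (Z=0, W=0, Y=1, X=2) weight 1/144
  (Z=0, W=0, Y=2, X=2) weight 1/108
  (Z=0, W=1, Y=0, X=2) weight 1/72
  (Z=0, W=1, Y=1, X=2) weight 1/48
  (Z=0, W=1, Y=2, X=2) weight 1/36
  (Z=1, W=0, Y=0, X=1) weight 4/81
  (Z=1, W=0, Y=1, X=1) weight 2/27
  … 4 more
Group by X:
  weight(X=1) = 1/3
  weight(X=2) = 1/12
Total weight = 1/3 + 1/12 = 5/12
P(X=1 | obs) = 1/3 / 5/12 = 4/5
P(X=2 | obs) = 1/12 / 5/12 = 1/5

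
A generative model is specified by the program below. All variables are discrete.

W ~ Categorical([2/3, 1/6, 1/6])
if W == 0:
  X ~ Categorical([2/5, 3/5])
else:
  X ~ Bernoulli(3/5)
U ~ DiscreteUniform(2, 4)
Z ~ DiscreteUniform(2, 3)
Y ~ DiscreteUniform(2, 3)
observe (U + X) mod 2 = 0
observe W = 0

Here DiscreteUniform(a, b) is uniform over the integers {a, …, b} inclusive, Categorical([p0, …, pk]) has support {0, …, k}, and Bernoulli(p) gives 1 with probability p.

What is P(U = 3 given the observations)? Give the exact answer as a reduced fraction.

Enumerate traces; 12 have nonzero weight after conditioning:
  (W=0, X=0, U=2, Z=2, Y=2) weight 1/45
  (W=0, X=0, U=2, Z=2, Y=3) weight 1/45
  (W=0, X=0, U=2, Z=3, Y=2) weight 1/45
  (W=0, X=0, U=2, Z=3, Y=3) weight 1/45
  (W=0, X=0, U=4, Z=2, Y=2) weight 1/45
  (W=0, X=0, U=4, Z=2, Y=3) weight 1/45
  (W=0, X=0, U=4, Z=3, Y=2) weight 1/45
  (W=0, X=0, U=4, Z=3, Y=3) weight 1/45
  (W=0, X=1, U=3, Z=2, Y=2) weight 1/30
  … 3 more
Group by U:
  weight(U=2) = 4/45
  weight(U=3) = 2/15
  weight(U=4) = 4/45
Total weight = 4/45 + 2/15 + 4/45 = 14/45
P(U=2 | obs) = 4/45 / 14/45 = 2/7
P(U=3 | obs) = 2/15 / 14/45 = 3/7
P(U=4 | obs) = 4/45 / 14/45 = 2/7

P(U = 3 | obs) = 3/7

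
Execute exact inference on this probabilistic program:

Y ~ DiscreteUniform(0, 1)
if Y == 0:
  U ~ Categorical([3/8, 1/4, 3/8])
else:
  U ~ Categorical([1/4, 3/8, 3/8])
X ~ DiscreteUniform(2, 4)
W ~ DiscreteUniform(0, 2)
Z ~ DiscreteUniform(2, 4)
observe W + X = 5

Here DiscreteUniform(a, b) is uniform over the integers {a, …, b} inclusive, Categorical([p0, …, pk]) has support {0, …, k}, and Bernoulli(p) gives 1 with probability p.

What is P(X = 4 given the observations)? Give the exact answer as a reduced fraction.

Enumerate traces; 36 have nonzero weight after conditioning:
  (Y=0, U=0, X=3, W=2, Z=2) weight 1/144
  (Y=0, U=0, X=3, W=2, Z=3) weight 1/144
  (Y=0, U=0, X=3, W=2, Z=4) weight 1/144
  (Y=0, U=0, X=4, W=1, Z=2) weight 1/144
  (Y=0, U=0, X=4, W=1, Z=3) weight 1/144
  (Y=0, U=0, X=4, W=1, Z=4) weight 1/144
  (Y=0, U=1, X=3, W=2, Z=2) weight 1/216
  (Y=0, U=1, X=3, W=2, Z=3) weight 1/216
  … 28 more
Group by X:
  weight(X=3) = 1/9
  weight(X=4) = 1/9
Total weight = 1/9 + 1/9 = 2/9
P(X=3 | obs) = 1/9 / 2/9 = 1/2
P(X=4 | obs) = 1/9 / 2/9 = 1/2

P(X = 4 | obs) = 1/2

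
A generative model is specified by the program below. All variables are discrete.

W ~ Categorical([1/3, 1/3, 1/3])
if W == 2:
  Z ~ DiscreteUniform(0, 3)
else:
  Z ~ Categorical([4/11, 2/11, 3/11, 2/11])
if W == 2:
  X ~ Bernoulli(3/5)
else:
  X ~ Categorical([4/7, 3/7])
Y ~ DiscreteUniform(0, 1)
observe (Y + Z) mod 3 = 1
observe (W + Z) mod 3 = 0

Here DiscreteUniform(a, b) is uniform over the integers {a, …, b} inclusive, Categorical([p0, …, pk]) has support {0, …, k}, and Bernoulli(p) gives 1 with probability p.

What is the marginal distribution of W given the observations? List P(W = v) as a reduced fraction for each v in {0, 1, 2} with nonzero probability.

Enumerate traces; 6 have nonzero weight after conditioning:
  (W=0, Z=0, X=0, Y=1) weight 8/231
  (W=0, Z=0, X=1, Y=1) weight 2/77
  (W=0, Z=3, X=0, Y=1) weight 4/231
  (W=0, Z=3, X=1, Y=1) weight 1/77
  (W=2, Z=1, X=0, Y=0) weight 1/60
  (W=2, Z=1, X=1, Y=0) weight 1/40
Group by W:
  weight(W=0) = 1/11
  weight(W=2) = 1/24
Total weight = 1/11 + 1/24 = 35/264
P(W=0 | obs) = 1/11 / 35/264 = 24/35
P(W=2 | obs) = 1/24 / 35/264 = 11/35

P(W=0) = 24/35, P(W=2) = 11/35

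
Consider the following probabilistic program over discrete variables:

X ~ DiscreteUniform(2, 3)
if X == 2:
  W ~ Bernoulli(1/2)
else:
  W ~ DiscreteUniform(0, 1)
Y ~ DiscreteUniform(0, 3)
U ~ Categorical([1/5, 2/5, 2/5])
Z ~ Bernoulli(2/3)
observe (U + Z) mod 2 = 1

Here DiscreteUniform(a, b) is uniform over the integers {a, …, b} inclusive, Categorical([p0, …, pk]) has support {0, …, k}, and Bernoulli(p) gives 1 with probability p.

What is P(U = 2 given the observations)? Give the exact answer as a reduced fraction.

Enumerate traces; 48 have nonzero weight after conditioning:
  (X=2, W=0, Y=0, U=0, Z=1) weight 1/120
  (X=2, W=0, Y=0, U=1, Z=0) weight 1/120
  (X=2, W=0, Y=0, U=2, Z=1) weight 1/60
  (X=2, W=0, Y=1, U=0, Z=1) weight 1/120
  (X=2, W=0, Y=1, U=1, Z=0) weight 1/120
  (X=2, W=0, Y=1, U=2, Z=1) weight 1/60
  (X=2, W=0, Y=2, U=0, Z=1) weight 1/120
  (X=2, W=0, Y=2, U=1, Z=0) weight 1/120
  … 40 more
Group by U:
  weight(U=0) = 2/15
  weight(U=1) = 2/15
  weight(U=2) = 4/15
Total weight = 2/15 + 2/15 + 4/15 = 8/15
P(U=0 | obs) = 2/15 / 8/15 = 1/4
P(U=1 | obs) = 2/15 / 8/15 = 1/4
P(U=2 | obs) = 4/15 / 8/15 = 1/2

P(U = 2 | obs) = 1/2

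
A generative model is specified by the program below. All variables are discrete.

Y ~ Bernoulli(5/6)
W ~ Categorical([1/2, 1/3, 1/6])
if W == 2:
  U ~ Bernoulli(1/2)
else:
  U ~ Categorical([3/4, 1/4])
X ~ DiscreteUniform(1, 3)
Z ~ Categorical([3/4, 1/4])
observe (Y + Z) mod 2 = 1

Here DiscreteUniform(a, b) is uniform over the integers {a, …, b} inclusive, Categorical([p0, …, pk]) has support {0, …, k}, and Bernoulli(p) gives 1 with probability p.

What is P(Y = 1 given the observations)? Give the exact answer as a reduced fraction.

P(Y = 1 | obs) = 15/16

Enumerate traces; 36 have nonzero weight after conditioning:
  (Y=0, W=0, U=0, X=1, Z=1) weight 1/192
  (Y=0, W=0, U=0, X=2, Z=1) weight 1/192
  (Y=0, W=0, U=0, X=3, Z=1) weight 1/192
  (Y=0, W=0, U=1, X=1, Z=1) weight 1/576
  (Y=0, W=0, U=1, X=2, Z=1) weight 1/576
  (Y=0, W=0, U=1, X=3, Z=1) weight 1/576
  (Y=0, W=1, U=0, X=1, Z=1) weight 1/288
  (Y=0, W=1, U=0, X=2, Z=1) weight 1/288
  (Y=1, W=0, U=0, X=1, Z=0) weight 5/64
  … 27 more
Group by Y:
  weight(Y=0) = 1/24
  weight(Y=1) = 5/8
Total weight = 1/24 + 5/8 = 2/3
P(Y=0 | obs) = 1/24 / 2/3 = 1/16
P(Y=1 | obs) = 5/8 / 2/3 = 15/16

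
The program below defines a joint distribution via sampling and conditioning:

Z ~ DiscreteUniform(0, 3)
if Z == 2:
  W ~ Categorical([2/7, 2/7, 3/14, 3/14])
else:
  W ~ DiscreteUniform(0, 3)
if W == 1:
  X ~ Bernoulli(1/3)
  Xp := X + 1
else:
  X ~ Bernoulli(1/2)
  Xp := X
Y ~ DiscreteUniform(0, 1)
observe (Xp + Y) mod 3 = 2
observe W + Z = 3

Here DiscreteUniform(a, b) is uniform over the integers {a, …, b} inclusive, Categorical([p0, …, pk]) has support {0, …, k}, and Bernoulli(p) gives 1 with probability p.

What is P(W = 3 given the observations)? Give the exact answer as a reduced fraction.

Enumerate traces; 5 have nonzero weight after conditioning:
  (Z=0, W=3, X=1, Y=1) weight 1/64
  (Z=1, W=2, X=1, Y=1) weight 1/64
  (Z=2, W=1, X=0, Y=1) weight 1/42
  (Z=2, W=1, X=1, Y=0) weight 1/84
  (Z=3, W=0, X=1, Y=1) weight 1/64
Group by W:
  weight(W=0) = 1/64
  weight(W=1) = 1/28
  weight(W=2) = 1/64
  weight(W=3) = 1/64
Total weight = 1/64 + 1/28 + 1/64 + 1/64 = 37/448
P(W=0 | obs) = 1/64 / 37/448 = 7/37
P(W=1 | obs) = 1/28 / 37/448 = 16/37
P(W=2 | obs) = 1/64 / 37/448 = 7/37
P(W=3 | obs) = 1/64 / 37/448 = 7/37

P(W = 3 | obs) = 7/37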